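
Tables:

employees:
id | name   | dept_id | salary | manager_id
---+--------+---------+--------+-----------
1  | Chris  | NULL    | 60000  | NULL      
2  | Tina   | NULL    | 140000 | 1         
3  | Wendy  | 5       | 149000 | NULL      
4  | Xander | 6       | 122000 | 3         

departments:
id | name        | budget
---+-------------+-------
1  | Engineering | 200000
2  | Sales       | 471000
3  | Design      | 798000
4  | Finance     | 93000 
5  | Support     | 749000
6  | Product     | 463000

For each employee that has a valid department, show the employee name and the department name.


INNER JOIN keeps only employees rows whose dept_id matches an id in departments. Walk through each employee:
  - employee 1 (Chris): dept_id=NULL, no match -> dropped
  - employee 2 (Tina): dept_id=NULL, no match -> dropped
  - employee 3 (Wendy): dept_id=5 -> matches Support
  - employee 4 (Xander): dept_id=6 -> matches Product
So 2 of 4 rows are dropped.

SQL:
SELECT a.name, b.name AS department
FROM employees a
INNER JOIN departments b ON a.dept_id = b.id

Result:
name   | department
-------+-----------
Wendy  | Support   
Xander | Product   


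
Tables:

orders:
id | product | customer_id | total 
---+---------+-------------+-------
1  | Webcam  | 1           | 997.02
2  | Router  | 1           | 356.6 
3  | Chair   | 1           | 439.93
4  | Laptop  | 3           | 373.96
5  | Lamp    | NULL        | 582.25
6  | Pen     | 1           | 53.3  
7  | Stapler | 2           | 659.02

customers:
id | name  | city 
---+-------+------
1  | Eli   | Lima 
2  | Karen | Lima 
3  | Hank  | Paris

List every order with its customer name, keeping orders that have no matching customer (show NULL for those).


LEFT JOIN keeps every row from orders (the left table); where customer_id has no match in customers, the customer columns become NULL. Walk through each order:
  - order 1 (Webcam): customer_id=1 -> matches Eli
  - order 2 (Router): customer_id=1 -> matches Eli
  - order 3 (Chair): customer_id=1 -> matches Eli
  - order 4 (Laptop): customer_id=3 -> matches Hank
  - order 5 (Lamp): customer_id=NULL, no match -> kept with NULL
  - order 6 (Pen): customer_id=1 -> matches Eli
  - order 7 (Stapler): customer_id=2 -> matches Karen
All 7 rows appear; 1 has NULL customer.

SQL:
SELECT a.product, b.name AS customer
FROM orders a
LEFT JOIN customers b ON a.customer_id = b.id

Result:
product | customer
--------+---------
Webcam  | Eli     
Router  | Eli     
Chair   | Eli     
Laptop  | Hank    
Lamp    | NULL    
Pen     | Eli     
Stapler | Karen   


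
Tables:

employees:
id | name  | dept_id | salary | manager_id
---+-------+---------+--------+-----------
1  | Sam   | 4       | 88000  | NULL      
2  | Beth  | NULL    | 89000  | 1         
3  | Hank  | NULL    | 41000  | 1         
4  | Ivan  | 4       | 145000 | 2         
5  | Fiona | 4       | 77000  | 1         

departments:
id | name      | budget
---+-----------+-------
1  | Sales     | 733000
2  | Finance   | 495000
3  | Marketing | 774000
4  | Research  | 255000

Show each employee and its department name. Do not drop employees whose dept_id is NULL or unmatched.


LEFT JOIN keeps every row from employees (the left table); where dept_id has no match in departments, the department columns become NULL. Walk through each employee:
  - employee 1 (Sam): dept_id=4 -> matches Research
  - employee 2 (Beth): dept_id=NULL, no match -> kept with NULL
  - employee 3 (Hank): dept_id=NULL, no match -> kept with NULL
  - employee 4 (Ivan): dept_id=4 -> matches Research
  - employee 5 (Fiona): dept_id=4 -> matches Research
All 5 rows appear; 2 have NULL department.

SQL:
SELECT a.name, b.name AS department
FROM employees a
LEFT JOIN departments b ON a.dept_id = b.id

Result:
name  | department
------+-----------
Sam   | Research  
Beth  | NULL      
Hank  | NULL      
Ivan  | Research  
Fiona | Research  


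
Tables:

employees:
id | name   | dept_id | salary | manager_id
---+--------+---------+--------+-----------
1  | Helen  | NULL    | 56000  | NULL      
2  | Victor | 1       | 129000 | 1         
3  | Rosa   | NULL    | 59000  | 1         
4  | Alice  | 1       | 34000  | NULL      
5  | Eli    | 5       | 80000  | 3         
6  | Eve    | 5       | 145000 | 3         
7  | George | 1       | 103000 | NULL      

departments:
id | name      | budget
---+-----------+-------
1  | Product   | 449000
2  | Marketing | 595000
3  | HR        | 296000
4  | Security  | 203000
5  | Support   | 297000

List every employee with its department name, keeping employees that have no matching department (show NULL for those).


LEFT JOIN keeps every row from employees (the left table); where dept_id has no match in departments, the department columns become NULL. Walk through each employee:
  - employee 1 (Helen): dept_id=NULL, no match -> kept with NULL
  - employee 2 (Victor): dept_id=1 -> matches Product
  - employee 3 (Rosa): dept_id=NULL, no match -> kept with NULL
  - employee 4 (Alice): dept_id=1 -> matches Product
  - employee 5 (Eli): dept_id=5 -> matches Support
  - employee 6 (Eve): dept_id=5 -> matches Support
  - employee 7 (George): dept_id=1 -> matches Product
All 7 rows appear; 2 have NULL department.

SQL:
SELECT a.name, b.name AS department
FROM employees a
LEFT JOIN departments b ON a.dept_id = b.id

Result:
name   | department
-------+-----------
Helen  | NULL      
Victor | Product   
Rosa   | NULL      
Alice  | Product   
Eli    | Support   
Eve    | Support   
George | Product   


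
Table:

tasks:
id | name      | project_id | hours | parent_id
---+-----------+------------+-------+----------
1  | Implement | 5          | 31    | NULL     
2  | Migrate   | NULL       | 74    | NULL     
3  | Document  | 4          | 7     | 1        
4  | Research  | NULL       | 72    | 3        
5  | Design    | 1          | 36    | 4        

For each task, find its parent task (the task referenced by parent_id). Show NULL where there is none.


This is a self-join: tasks is joined to a second copy of itself, matching each row's parent_id to another row's id. Use LEFT JOIN so rows with parent_id=NULL are kept.
  - task 1 (Implement): parent_id=NULL -> NULL
  - task 2 (Migrate): parent_id=NULL -> NULL
  - task 3 (Document): parent_id=1 -> Implement
  - task 4 (Research): parent_id=3 -> Document
  - task 5 (Design): parent_id=4 -> Research

SQL:
SELECT a.name AS item, b.name AS parent
FROM tasks a
LEFT JOIN tasks b ON a.parent_id = b.id

Result:
item      | parent   
----------+----------
Implement | NULL     
Migrate   | NULL     
Document  | Implement
Research  | Document 
Design    | Research 


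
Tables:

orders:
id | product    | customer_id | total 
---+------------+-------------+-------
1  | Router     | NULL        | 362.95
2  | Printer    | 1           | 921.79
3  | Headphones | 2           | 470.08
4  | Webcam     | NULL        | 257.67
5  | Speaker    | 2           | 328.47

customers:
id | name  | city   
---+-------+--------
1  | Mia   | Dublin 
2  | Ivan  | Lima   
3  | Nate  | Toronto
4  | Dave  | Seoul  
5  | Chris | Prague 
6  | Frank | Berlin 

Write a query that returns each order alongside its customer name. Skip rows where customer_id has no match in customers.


INNER JOIN keeps only orders rows whose customer_id matches an id in customers. Walk through each order:
  - order 1 (Router): customer_id=NULL, no match -> dropped
  - order 2 (Printer): customer_id=1 -> matches Mia
  - order 3 (Headphones): customer_id=2 -> matches Ivan
  - order 4 (Webcam): customer_id=NULL, no match -> dropped
  - order 5 (Speaker): customer_id=2 -> matches Ivan
So 2 of 5 rows are dropped.

SQL:
SELECT a.product, b.name AS customer
FROM orders a
INNER JOIN customers b ON a.customer_id = b.id

Result:
product    | customer
-----------+---------
Printer    | Mia     
Headphones | Ivan    
Speaker    | Ivan    


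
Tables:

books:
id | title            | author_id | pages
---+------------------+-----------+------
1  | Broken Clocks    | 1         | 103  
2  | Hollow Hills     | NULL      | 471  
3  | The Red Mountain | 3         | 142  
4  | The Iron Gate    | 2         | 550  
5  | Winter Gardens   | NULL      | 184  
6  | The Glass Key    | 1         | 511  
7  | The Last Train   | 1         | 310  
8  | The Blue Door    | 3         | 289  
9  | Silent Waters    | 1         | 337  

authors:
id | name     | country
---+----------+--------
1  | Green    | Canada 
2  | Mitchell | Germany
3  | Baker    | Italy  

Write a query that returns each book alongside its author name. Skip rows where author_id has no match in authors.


INNER JOIN keeps only books rows whose author_id matches an id in authors. Walk through each book:
  - book 1 (Broken Clocks): author_id=1 -> matches Green
  - book 2 (Hollow Hills): author_id=NULL, no match -> dropped
  - book 3 (The Red Mountain): author_id=3 -> matches Baker
  - book 4 (The Iron Gate): author_id=2 -> matches Mitchell
  - book 5 (Winter Gardens): author_id=NULL, no match -> dropped
  - book 6 (The Glass Key): author_id=1 -> matches Green
  - book 7 (The Last Train): author_id=1 -> matches Green
  - book 8 (The Blue Door): author_id=3 -> matches Baker
  - book 9 (Silent Waters): author_id=1 -> matches Green
So 2 of 9 rows are dropped.

SQL:
SELECT a.title, b.name AS author
FROM books a
INNER JOIN authors b ON a.author_id = b.id

Result:
title            | author  
-----------------+---------
Broken Clocks    | Green   
The Red Mountain | Baker   
The Iron Gate    | Mitchell
The Glass Key    | Green   
The Last Train   | Green   
The Blue Door    | Baker   
Silent Waters    | Green   


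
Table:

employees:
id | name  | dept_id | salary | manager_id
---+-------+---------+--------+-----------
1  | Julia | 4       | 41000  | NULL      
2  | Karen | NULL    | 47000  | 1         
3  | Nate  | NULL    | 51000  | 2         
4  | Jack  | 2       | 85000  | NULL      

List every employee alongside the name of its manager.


This is a self-join: employees is joined to a second copy of itself, matching each row's manager_id to another row's id. Use LEFT JOIN so rows with manager_id=NULL are kept.
  - employee 1 (Julia): manager_id=NULL -> NULL
  - employee 2 (Karen): manager_id=1 -> Julia
  - employee 3 (Nate): manager_id=2 -> Karen
  - employee 4 (Jack): manager_id=NULL -> NULL

SQL:
SELECT a.name AS item, b.name AS manager
FROM employees a
LEFT JOIN employees b ON a.manager_id = b.id

Result:
item  | manager
------+--------
Julia | NULL   
Karen | Julia  
Nate  | Karen  
Jack  | NULL   


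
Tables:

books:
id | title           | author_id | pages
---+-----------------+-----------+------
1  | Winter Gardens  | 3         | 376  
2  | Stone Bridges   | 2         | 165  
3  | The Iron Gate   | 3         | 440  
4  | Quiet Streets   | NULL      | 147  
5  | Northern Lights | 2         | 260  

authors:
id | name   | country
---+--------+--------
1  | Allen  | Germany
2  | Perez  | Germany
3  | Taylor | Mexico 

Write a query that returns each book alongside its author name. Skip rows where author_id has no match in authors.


INNER JOIN keeps only books rows whose author_id matches an id in authors. Walk through each book:
  - book 1 (Winter Gardens): author_id=3 -> matches Taylor
  - book 2 (Stone Bridges): author_id=2 -> matches Perez
  - book 3 (The Iron Gate): author_id=3 -> matches Taylor
  - book 4 (Quiet Streets): author_id=NULL, no match -> dropped
  - book 5 (Northern Lights): author_id=2 -> matches Perez
So 1 of 5 rows is dropped.

SQL:
SELECT a.title, b.name AS author
FROM books a
INNER JOIN authors b ON a.author_id = b.id

Result:
title           | author
----------------+-------
Winter Gardens  | Taylor
Stone Bridges   | Perez 
The Iron Gate   | Taylor
Northern Lights | Perez 


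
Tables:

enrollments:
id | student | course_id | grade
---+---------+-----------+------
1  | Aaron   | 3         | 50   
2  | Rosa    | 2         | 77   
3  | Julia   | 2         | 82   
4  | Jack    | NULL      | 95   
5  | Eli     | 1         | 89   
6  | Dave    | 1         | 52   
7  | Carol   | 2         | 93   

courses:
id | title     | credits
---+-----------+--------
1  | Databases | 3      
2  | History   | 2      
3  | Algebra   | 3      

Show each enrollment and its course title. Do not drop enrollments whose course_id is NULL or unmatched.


LEFT JOIN keeps every row from enrollments (the left table); where course_id has no match in courses, the course columns become NULL. Walk through each enrollment:
  - enrollment 1 (Aaron): course_id=3 -> matches Algebra
  - enrollment 2 (Rosa): course_id=2 -> matches History
  - enrollment 3 (Julia): course_id=2 -> matches History
  - enrollment 4 (Jack): course_id=NULL, no match -> kept with NULL
  - enrollment 5 (Eli): course_id=1 -> matches Databases
  - enrollment 6 (Dave): course_id=1 -> matches Databases
  - enrollment 7 (Carol): course_id=2 -> matches History
All 7 rows appear; 1 has NULL course.

SQL:
SELECT a.student, b.title AS course
FROM enrollments a
LEFT JOIN courses b ON a.course_id = b.id

Result:
student | course   
--------+----------
Aaron   | Algebra  
Rosa    | History  
Julia   | History  
Jack    | NULL     
Eli     | Databases
Dave    | Databases
Carol   | History  


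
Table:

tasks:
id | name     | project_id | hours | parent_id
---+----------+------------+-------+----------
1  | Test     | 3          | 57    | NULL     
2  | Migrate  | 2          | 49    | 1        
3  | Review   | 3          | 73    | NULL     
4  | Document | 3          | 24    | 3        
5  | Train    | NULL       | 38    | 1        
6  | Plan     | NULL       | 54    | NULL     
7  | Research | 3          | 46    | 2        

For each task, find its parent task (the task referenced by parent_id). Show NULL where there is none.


This is a self-join: tasks is joined to a second copy of itself, matching each row's parent_id to another row's id. Use LEFT JOIN so rows with parent_id=NULL are kept.
  - task 1 (Test): parent_id=NULL -> NULL
  - task 2 (Migrate): parent_id=1 -> Test
  - task 3 (Review): parent_id=NULL -> NULL
  - task 4 (Document): parent_id=3 -> Review
  - task 5 (Train): parent_id=1 -> Test
  - task 6 (Plan): parent_id=NULL -> NULL
  - task 7 (Research): parent_id=2 -> Migrate

SQL:
SELECT a.name AS item, b.name AS parent
FROM tasks a
LEFT JOIN tasks b ON a.parent_id = b.id

Result:
item     | parent 
---------+--------
Test     | NULL   
Migrate  | Test   
Review   | NULL   
Document | Review 
Train    | Test   
Plan     | NULL   
Research | Migrate


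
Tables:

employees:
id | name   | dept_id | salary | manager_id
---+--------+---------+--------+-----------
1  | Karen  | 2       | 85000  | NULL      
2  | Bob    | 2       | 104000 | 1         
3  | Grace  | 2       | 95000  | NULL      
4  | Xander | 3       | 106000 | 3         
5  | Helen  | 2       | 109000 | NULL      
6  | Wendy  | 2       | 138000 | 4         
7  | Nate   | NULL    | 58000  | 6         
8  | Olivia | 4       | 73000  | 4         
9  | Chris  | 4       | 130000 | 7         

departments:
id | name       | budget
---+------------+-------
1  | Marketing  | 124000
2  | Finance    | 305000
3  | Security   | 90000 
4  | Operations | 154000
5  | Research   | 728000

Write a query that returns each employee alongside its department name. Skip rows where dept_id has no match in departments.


INNER JOIN keeps only employees rows whose dept_id matches an id in departments. Walk through each employee:
  - employee 1 (Karen): dept_id=2 -> matches Finance
  - employee 2 (Bob): dept_id=2 -> matches Finance
  - employee 3 (Grace): dept_id=2 -> matches Finance
  - employee 4 (Xander): dept_id=3 -> matches Security
  - employee 5 (Helen): dept_id=2 -> matches Finance
  - employee 6 (Wendy): dept_id=2 -> matches Finance
  - employee 7 (Nate): dept_id=NULL, no match -> dropped
  - employee 8 (Olivia): dept_id=4 -> matches Operations
  - employee 9 (Chris): dept_id=4 -> matches Operations
So 1 of 9 rows is dropped.

SQL:
SELECT a.name, b.name AS department
FROM employees a
INNER JOIN departments b ON a.dept_id = b.id

Result:
name   | department
-------+-----------
Karen  | Finance   
Bob    | Finance   
Grace  | Finance   
Xander | Security  
Helen  | Finance   
Wendy  | Finance   
Olivia | Operations
Chris  | Operations


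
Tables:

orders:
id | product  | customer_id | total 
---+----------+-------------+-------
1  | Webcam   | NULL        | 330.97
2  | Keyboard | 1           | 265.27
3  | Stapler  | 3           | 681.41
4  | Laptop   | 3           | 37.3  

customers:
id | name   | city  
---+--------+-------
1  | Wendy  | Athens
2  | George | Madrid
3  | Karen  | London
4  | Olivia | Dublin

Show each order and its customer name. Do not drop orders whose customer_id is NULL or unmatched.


LEFT JOIN keeps every row from orders (the left table); where customer_id has no match in customers, the customer columns become NULL. Walk through each order:
  - order 1 (Webcam): customer_id=NULL, no match -> kept with NULL
  - order 2 (Keyboard): customer_id=1 -> matches Wendy
  - order 3 (Stapler): customer_id=3 -> matches Karen
  - order 4 (Laptop): customer_id=3 -> matches Karen
All 4 rows appear; 1 has NULL customer.

SQL:
SELECT a.product, b.name AS customer
FROM orders a
LEFT JOIN customers b ON a.customer_id = b.id

Result:
product  | customer
---------+---------
Webcam   | NULL    
Keyboard | Wendy   
Stapler  | Karen   
Laptop   | Karen   


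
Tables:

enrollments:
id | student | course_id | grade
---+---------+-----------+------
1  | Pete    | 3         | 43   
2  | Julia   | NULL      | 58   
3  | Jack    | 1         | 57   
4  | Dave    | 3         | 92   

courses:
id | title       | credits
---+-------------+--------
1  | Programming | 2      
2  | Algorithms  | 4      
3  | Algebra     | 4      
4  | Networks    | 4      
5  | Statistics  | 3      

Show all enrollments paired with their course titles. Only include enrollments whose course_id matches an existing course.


INNER JOIN keeps only enrollments rows whose course_id matches an id in courses. Walk through each enrollment:
  - enrollment 1 (Pete): course_id=3 -> matches Algebra
  - enrollment 2 (Julia): course_id=NULL, no match -> dropped
  - enrollment 3 (Jack): course_id=1 -> matches Programming
  - enrollment 4 (Dave): course_id=3 -> matches Algebra
So 1 of 4 rows is dropped.

SQL:
SELECT a.student, b.title AS course
FROM enrollments a
INNER JOIN courses b ON a.course_id = b.id

Result:
student | course     
--------+------------
Pete    | Algebra    
Jack    | Programming
Dave    | Algebra    


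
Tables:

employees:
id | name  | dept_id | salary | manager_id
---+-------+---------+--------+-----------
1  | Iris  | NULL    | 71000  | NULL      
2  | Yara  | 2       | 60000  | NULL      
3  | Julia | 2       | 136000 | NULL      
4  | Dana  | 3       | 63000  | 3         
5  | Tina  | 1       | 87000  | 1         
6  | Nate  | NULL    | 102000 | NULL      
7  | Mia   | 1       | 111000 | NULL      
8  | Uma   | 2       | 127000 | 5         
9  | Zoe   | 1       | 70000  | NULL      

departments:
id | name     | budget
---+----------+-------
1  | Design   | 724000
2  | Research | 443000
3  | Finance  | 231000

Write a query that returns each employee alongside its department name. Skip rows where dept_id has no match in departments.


INNER JOIN keeps only employees rows whose dept_id matches an id in departments. Walk through each employee:
  - employee 1 (Iris): dept_id=NULL, no match -> dropped
  - employee 2 (Yara): dept_id=2 -> matches Research
  - employee 3 (Julia): dept_id=2 -> matches Research
  - employee 4 (Dana): dept_id=3 -> matches Finance
  - employee 5 (Tina): dept_id=1 -> matches Design
  - employee 6 (Nate): dept_id=NULL, no match -> dropped
  - employee 7 (Mia): dept_id=1 -> matches Design
  - employee 8 (Uma): dept_id=2 -> matches Research
  - employee 9 (Zoe): dept_id=1 -> matches Design
So 2 of 9 rows are dropped.

SQL:
SELECT a.name, b.name AS department
FROM employees a
INNER JOIN departments b ON a.dept_id = b.id

Result:
name  | department
------+-----------
Yara  | Research  
Julia | Research  
Dana  | Finance   
Tina  | Design    
Mia   | Design    
Uma   | Research  
Zoe   | Design    


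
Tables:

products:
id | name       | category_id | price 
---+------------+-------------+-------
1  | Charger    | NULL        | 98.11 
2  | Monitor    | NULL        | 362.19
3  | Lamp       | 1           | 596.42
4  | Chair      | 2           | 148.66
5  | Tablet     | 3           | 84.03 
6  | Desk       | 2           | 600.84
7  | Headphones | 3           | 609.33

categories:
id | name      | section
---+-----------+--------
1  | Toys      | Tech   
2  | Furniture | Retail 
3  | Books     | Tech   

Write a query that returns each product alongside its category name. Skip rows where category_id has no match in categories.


INNER JOIN keeps only products rows whose category_id matches an id in categories. Walk through each product:
  - product 1 (Charger): category_id=NULL, no match -> dropped
  - product 2 (Monitor): category_id=NULL, no match -> dropped
  - product 3 (Lamp): category_id=1 -> matches Toys
  - product 4 (Chair): category_id=2 -> matches Furniture
  - product 5 (Tablet): category_id=3 -> matches Books
  - product 6 (Desk): category_id=2 -> matches Furniture
  - product 7 (Headphones): category_id=3 -> matches Books
So 2 of 7 rows are dropped.

SQL:
SELECT a.name, b.name AS category
FROM products a
INNER JOIN categories b ON a.category_id = b.id

Result:
name       | category 
-----------+----------
Lamp       | Toys     
Chair      | Furniture
Tablet     | Books    
Desk       | Furniture
Headphones | Books    


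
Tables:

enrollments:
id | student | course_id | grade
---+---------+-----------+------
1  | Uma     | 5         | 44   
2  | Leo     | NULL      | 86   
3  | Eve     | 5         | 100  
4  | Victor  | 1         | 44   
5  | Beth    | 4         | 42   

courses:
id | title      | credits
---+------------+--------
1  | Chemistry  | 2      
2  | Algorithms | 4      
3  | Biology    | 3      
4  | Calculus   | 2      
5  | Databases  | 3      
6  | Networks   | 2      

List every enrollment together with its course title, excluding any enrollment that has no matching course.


INNER JOIN keeps only enrollments rows whose course_id matches an id in courses. Walk through each enrollment:
  - enrollment 1 (Uma): course_id=5 -> matches Databases
  - enrollment 2 (Leo): course_id=NULL, no match -> dropped
  - enrollment 3 (Eve): course_id=5 -> matches Databases
  - enrollment 4 (Victor): course_id=1 -> matches Chemistry
  - enrollment 5 (Beth): course_id=4 -> matches Calculus
So 1 of 5 rows is dropped.

SQL:
SELECT a.student, b.title AS course
FROM enrollments a
INNER JOIN courses b ON a.course_id = b.id

Result:
student | course   
--------+----------
Uma     | Databases
Eve     | Databases
Victor  | Chemistry
Beth    | Calculus 


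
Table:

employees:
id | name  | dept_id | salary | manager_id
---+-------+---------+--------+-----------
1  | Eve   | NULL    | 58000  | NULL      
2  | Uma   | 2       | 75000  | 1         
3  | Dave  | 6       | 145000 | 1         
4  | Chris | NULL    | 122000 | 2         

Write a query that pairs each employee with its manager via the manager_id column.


This is a self-join: employees is joined to a second copy of itself, matching each row's manager_id to another row's id. Use LEFT JOIN so rows with manager_id=NULL are kept.
  - employee 1 (Eve): manager_id=NULL -> NULL
  - employee 2 (Uma): manager_id=1 -> Eve
  - employee 3 (Dave): manager_id=1 -> Eve
  - employee 4 (Chris): manager_id=2 -> Uma

SQL:
SELECT a.name AS item, b.name AS manager
FROM employees a
LEFT JOIN employees b ON a.manager_id = b.id

Result:
item  | manager
------+--------
Eve   | NULL   
Uma   | Eve    
Dave  | Eve    
Chris | Uma    


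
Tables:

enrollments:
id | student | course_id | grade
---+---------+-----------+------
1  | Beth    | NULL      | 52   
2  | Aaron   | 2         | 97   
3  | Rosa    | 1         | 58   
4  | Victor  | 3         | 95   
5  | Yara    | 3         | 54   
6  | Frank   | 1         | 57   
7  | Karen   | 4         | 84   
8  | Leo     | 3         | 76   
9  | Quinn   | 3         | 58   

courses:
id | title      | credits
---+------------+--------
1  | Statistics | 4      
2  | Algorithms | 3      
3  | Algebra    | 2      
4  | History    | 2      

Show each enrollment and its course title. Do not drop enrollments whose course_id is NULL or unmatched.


LEFT JOIN keeps every row from enrollments (the left table); where course_id has no match in courses, the course columns become NULL. Walk through each enrollment:
  - enrollment 1 (Beth): course_id=NULL, no match -> kept with NULL
  - enrollment 2 (Aaron): course_id=2 -> matches Algorithms
  - enrollment 3 (Rosa): course_id=1 -> matches Statistics
  - enrollment 4 (Victor): course_id=3 -> matches Algebra
  - enrollment 5 (Yara): course_id=3 -> matches Algebra
  - enrollment 6 (Frank): course_id=1 -> matches Statistics
  - enrollment 7 (Karen): course_id=4 -> matches History
  - enrollment 8 (Leo): course_id=3 -> matches Algebra
  - enrollment 9 (Quinn): course_id=3 -> matches Algebra
All 9 rows appear; 1 has NULL course.

SQL:
SELECT a.student, b.title AS course
FROM enrollments a
LEFT JOIN courses b ON a.course_id = b.id

Result:
student | course    
--------+-----------
Beth    | NULL      
Aaron   | Algorithms
Rosa    | Statistics
Victor  | Algebra   
Yara    | Algebra   
Frank   | Statistics
Karen   | History   
Leo     | Algebra   
Quinn   | Algebra   


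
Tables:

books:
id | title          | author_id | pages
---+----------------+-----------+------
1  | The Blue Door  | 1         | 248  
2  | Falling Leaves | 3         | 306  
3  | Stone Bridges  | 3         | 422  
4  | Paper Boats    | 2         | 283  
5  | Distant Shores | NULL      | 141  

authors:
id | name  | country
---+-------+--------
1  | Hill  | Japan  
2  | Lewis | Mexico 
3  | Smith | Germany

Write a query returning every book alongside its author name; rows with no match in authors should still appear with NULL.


LEFT JOIN keeps every row from books (the left table); where author_id has no match in authors, the author columns become NULL. Walk through each book:
  - book 1 (The Blue Door): author_id=1 -> matches Hill
  - book 2 (Falling Leaves): author_id=3 -> matches Smith
  - book 3 (Stone Bridges): author_id=3 -> matches Smith
  - book 4 (Paper Boats): author_id=2 -> matches Lewis
  - book 5 (Distant Shores): author_id=NULL, no match -> kept with NULL
All 5 rows appear; 1 has NULL author.

SQL:
SELECT a.title, b.name AS author
FROM books a
LEFT JOIN authors b ON a.author_id = b.id

Result:
title          | author
---------------+-------
The Blue Door  | Hill  
Falling Leaves | Smith 
Stone Bridges  | Smith 
Paper Boats    | Lewis 
Distant Shores | NULL  


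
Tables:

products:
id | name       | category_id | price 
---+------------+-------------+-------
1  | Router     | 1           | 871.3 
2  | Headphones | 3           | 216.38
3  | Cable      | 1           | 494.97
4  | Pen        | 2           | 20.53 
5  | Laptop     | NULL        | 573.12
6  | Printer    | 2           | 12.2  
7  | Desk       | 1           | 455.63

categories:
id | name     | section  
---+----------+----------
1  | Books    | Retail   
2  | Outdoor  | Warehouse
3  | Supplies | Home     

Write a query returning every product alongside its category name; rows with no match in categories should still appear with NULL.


LEFT JOIN keeps every row from products (the left table); where category_id has no match in categories, the category columns become NULL. Walk through each product:
  - product 1 (Router): category_id=1 -> matches Books
  - product 2 (Headphones): category_id=3 -> matches Supplies
  - product 3 (Cable): category_id=1 -> matches Books
  - product 4 (Pen): category_id=2 -> matches Outdoor
  - product 5 (Laptop): category_id=NULL, no match -> kept with NULL
  - product 6 (Printer): category_id=2 -> matches Outdoor
  - product 7 (Desk): category_id=1 -> matches Books
All 7 rows appear; 1 has NULL category.

SQL:
SELECT a.name, b.name AS category
FROM products a
LEFT JOIN categories b ON a.category_id = b.id

Result:
name       | category
-----------+---------
Router     | Books   
Headphones | Supplies
Cable      | Books   
Pen        | Outdoor 
Laptop     | NULL    
Printer    | Outdoor 
Desk       | Books   


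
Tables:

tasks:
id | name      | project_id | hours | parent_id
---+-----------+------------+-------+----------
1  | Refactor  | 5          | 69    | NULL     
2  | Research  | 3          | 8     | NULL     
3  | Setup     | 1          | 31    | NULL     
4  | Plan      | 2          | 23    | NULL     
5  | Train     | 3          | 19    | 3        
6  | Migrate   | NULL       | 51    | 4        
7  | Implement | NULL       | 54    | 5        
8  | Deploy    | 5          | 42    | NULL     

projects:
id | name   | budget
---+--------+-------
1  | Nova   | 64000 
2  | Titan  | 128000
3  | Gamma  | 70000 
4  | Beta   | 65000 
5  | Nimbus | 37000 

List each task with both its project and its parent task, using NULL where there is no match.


Two LEFT JOINs from the same base table tasks: one to projects via project_id, one to tasks itself via parent_id. Both are LEFT so every task is preserved.
Match against projects:
  - task 1 (Refactor): project_id=5 -> matches Nimbus
  - task 2 (Research): project_id=3 -> matches Gamma
  - task 3 (Setup): project_id=1 -> matches Nova
  - task 4 (Plan): project_id=2 -> matches Titan
  - task 5 (Train): project_id=3 -> matches Gamma
  - task 6 (Migrate): project_id=NULL, no match -> kept with NULL
  - task 7 (Implement): project_id=NULL, no match -> kept with NULL
  - task 8 (Deploy): project_id=5 -> matches Nimbus
Match against tasks (self):
  - task 1 (Refactor): parent_id=NULL -> NULL
  - task 2 (Research): parent_id=NULL -> NULL
  - task 3 (Setup): parent_id=NULL -> NULL
  - task 4 (Plan): parent_id=NULL -> NULL
  - task 5 (Train): parent_id=3 -> Setup
  - task 6 (Migrate): parent_id=4 -> Plan
  - task 7 (Implement): parent_id=5 -> Train
  - task 8 (Deploy): parent_id=NULL -> NULL

SQL:
SELECT a.name, b.name AS project, c.name AS parent
FROM tasks a
LEFT JOIN projects b ON a.project_id = b.id
LEFT JOIN tasks c ON a.parent_id = c.id

Result:
name      | project | parent
----------+---------+-------
Refactor  | Nimbus  | NULL  
Research  | Gamma   | NULL  
Setup     | Nova    | NULL  
Plan      | Titan   | NULL  
Train     | Gamma   | Setup 
Migrate   | NULL    | Plan  
Implement | NULL    | Train 
Deploy    | Nimbus  | NULL  


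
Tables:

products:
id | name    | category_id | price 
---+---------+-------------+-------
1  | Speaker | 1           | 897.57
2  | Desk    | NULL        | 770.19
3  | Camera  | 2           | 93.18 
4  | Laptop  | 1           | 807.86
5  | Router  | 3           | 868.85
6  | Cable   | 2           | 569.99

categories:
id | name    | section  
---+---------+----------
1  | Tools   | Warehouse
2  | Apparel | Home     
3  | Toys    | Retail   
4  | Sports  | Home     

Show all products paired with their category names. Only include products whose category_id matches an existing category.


INNER JOIN keeps only products rows whose category_id matches an id in categories. Walk through each product:
  - product 1 (Speaker): category_id=1 -> matches Tools
  - product 2 (Desk): category_id=NULL, no match -> dropped
  - product 3 (Camera): category_id=2 -> matches Apparel
  - product 4 (Laptop): category_id=1 -> matches Tools
  - product 5 (Router): category_id=3 -> matches Toys
  - product 6 (Cable): category_id=2 -> matches Apparel
So 1 of 6 rows is dropped.

SQL:
SELECT a.name, b.name AS category
FROM products a
INNER JOIN categories b ON a.category_id = b.id

Result:
name    | category
--------+---------
Speaker | Tools   
Camera  | Apparel 
Laptop  | Tools   
Router  | Toys    
Cable   | Apparel 


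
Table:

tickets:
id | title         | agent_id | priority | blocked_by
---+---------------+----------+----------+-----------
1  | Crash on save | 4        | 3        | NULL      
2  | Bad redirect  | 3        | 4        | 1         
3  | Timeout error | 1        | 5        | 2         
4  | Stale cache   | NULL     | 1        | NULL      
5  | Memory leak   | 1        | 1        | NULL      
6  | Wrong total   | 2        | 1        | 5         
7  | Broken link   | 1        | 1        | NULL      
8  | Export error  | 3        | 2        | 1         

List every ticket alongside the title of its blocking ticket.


This is a self-join: tickets is joined to a second copy of itself, matching each row's blocked_by to another row's id. Use LEFT JOIN so rows with blocked_by=NULL are kept.
  - ticket 1 (Crash on save): blocked_by=NULL -> NULL
  - ticket 2 (Bad redirect): blocked_by=1 -> Crash on save
  - ticket 3 (Timeout error): blocked_by=2 -> Bad redirect
  - ticket 4 (Stale cache): blocked_by=NULL -> NULL
  - ticket 5 (Memory leak): blocked_by=NULL -> NULL
  - ticket 6 (Wrong total): blocked_by=5 -> Memory leak
  - ticket 7 (Broken link): blocked_by=NULL -> NULL
  - ticket 8 (Export error): blocked_by=1 -> Crash on save

SQL:
SELECT a.title AS item, b.title AS blocked_by
FROM tickets a
LEFT JOIN tickets b ON a.blocked_by = b.id

Result:
item          | blocked_by   
--------------+--------------
Crash on save | NULL         
Bad redirect  | Crash on save
Timeout error | Bad redirect 
Stale cache   | NULL         
Memory leak   | NULL         
Wrong total   | Memory leak  
Broken link   | NULL         
Export error  | Crash on save


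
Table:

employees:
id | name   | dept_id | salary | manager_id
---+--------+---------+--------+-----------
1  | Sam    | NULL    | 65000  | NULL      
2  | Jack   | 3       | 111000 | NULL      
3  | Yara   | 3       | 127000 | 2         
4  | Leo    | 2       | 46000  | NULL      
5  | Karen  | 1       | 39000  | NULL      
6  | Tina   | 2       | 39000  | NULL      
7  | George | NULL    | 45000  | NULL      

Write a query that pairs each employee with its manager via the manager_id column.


This is a self-join: employees is joined to a second copy of itself, matching each row's manager_id to another row's id. Use LEFT JOIN so rows with manager_id=NULL are kept.
  - employee 1 (Sam): manager_id=NULL -> NULL
  - employee 2 (Jack): manager_id=NULL -> NULL
  - employee 3 (Yara): manager_id=2 -> Jack
  - employee 4 (Leo): manager_id=NULL -> NULL
  - employee 5 (Karen): manager_id=NULL -> NULL
  - employee 6 (Tina): manager_id=NULL -> NULL
  - employee 7 (George): manager_id=NULL -> NULL

SQL:
SELECT a.name AS item, b.name AS manager
FROM employees a
LEFT JOIN employees b ON a.manager_id = b.id

Result:
item   | manager
-------+--------
Sam    | NULL   
Jack   | NULL   
Yara   | Jack   
Leo    | NULL   
Karen  | NULL   
Tina   | NULL   
George | NULL   


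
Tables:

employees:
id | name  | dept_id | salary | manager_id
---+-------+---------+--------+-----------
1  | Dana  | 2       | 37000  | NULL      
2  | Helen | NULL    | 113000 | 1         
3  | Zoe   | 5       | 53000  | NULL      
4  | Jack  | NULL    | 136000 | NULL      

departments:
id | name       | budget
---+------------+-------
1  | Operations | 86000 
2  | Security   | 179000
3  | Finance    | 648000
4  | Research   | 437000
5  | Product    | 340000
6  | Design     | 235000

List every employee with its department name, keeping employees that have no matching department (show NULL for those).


LEFT JOIN keeps every row from employees (the left table); where dept_id has no match in departments, the department columns become NULL. Walk through each employee:
  - employee 1 (Dana): dept_id=2 -> matches Security
  - employee 2 (Helen): dept_id=NULL, no match -> kept with NULL
  - employee 3 (Zoe): dept_id=5 -> matches Product
  - employee 4 (Jack): dept_id=NULL, no match -> kept with NULL
All 4 rows appear; 2 have NULL department.

SQL:
SELECT a.name, b.name AS department
FROM employees a
LEFT JOIN departments b ON a.dept_id = b.id

Result:
name  | department
------+-----------
Dana  | Security  
Helen | NULL      
Zoe   | Product   
Jack  | NULL      


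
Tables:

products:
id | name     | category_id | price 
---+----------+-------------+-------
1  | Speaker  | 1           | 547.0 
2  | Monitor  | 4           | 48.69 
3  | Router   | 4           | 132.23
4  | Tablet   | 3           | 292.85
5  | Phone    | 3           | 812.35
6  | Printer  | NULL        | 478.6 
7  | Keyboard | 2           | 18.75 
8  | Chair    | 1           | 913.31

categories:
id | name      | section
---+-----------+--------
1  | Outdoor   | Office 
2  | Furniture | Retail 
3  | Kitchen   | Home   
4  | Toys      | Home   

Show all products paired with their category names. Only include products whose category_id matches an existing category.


INNER JOIN keeps only products rows whose category_id matches an id in categories. Walk through each product:
  - product 1 (Speaker): category_id=1 -> matches Outdoor
  - product 2 (Monitor): category_id=4 -> matches Toys
  - product 3 (Router): category_id=4 -> matches Toys
  - product 4 (Tablet): category_id=3 -> matches Kitchen
  - product 5 (Phone): category_id=3 -> matches Kitchen
  - product 6 (Printer): category_id=NULL, no match -> dropped
  - product 7 (Keyboard): category_id=2 -> matches Furniture
  - product 8 (Chair): category_id=1 -> matches Outdoor
So 1 of 8 rows is dropped.

SQL:
SELECT a.name, b.name AS category
FROM products a
INNER JOIN categories b ON a.category_id = b.id

Result:
name     | category 
---------+----------
Speaker  | Outdoor  
Monitor  | Toys     
Router   | Toys     
Tablet   | Kitchen  
Phone    | Kitchen  
Keyboard | Furniture
Chair    | Outdoor  


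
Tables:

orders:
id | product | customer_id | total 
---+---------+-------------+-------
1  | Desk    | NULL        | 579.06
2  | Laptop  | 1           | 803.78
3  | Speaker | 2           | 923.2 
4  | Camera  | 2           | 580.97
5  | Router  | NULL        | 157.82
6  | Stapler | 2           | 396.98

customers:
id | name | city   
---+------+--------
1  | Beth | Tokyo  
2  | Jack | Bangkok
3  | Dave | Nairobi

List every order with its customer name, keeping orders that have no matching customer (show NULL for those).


LEFT JOIN keeps every row from orders (the left table); where customer_id has no match in customers, the customer columns become NULL. Walk through each order:
  - order 1 (Desk): customer_id=NULL, no match -> kept with NULL
  - order 2 (Laptop): customer_id=1 -> matches Beth
  - order 3 (Speaker): customer_id=2 -> matches Jack
  - order 4 (Camera): customer_id=2 -> matches Jack
  - order 5 (Router): customer_id=NULL, no match -> kept with NULL
  - order 6 (Stapler): customer_id=2 -> matches Jack
All 6 rows appear; 2 have NULL customer.

SQL:
SELECT a.product, b.name AS customer
FROM orders a
LEFT JOIN customers b ON a.customer_id = b.id

Result:
product | customer
--------+---------
Desk    | NULL    
Laptop  | Beth    
Speaker | Jack    
Camera  | Jack    
Router  | NULL    
Stapler | Jack    


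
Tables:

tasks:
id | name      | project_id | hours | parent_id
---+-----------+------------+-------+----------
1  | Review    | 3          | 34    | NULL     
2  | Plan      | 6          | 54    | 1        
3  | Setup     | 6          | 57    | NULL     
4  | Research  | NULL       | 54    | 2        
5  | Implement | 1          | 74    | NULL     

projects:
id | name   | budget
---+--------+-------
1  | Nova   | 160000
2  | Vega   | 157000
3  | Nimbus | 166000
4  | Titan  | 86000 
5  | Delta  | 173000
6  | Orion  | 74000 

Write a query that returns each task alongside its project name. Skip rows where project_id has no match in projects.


INNER JOIN keeps only tasks rows whose project_id matches an id in projects. Walk through each task:
  - task 1 (Review): project_id=3 -> matches Nimbus
  - task 2 (Plan): project_id=6 -> matches Orion
  - task 3 (Setup): project_id=6 -> matches Orion
  - task 4 (Research): project_id=NULL, no match -> dropped
  - task 5 (Implement): project_id=1 -> matches Nova
So 1 of 5 rows is dropped.

SQL:
SELECT a.name, b.name AS project
FROM tasks a
INNER JOIN projects b ON a.project_id = b.id

Result:
name      | project
----------+--------
Review    | Nimbus 
Plan      | Orion  
Setup     | Orion  
Implement | Nova   


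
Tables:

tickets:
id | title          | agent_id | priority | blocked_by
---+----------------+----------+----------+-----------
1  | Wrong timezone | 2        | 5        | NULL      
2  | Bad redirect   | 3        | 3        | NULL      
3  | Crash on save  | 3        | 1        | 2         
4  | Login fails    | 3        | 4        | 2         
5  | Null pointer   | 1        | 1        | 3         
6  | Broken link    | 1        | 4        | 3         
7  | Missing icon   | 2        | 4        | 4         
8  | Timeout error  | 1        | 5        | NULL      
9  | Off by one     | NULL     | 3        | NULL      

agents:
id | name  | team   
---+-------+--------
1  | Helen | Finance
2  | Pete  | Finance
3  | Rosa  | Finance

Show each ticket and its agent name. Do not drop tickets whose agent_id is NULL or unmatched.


LEFT JOIN keeps every row from tickets (the left table); where agent_id has no match in agents, the agent columns become NULL. Walk through each ticket:
  - ticket 1 (Wrong timezone): agent_id=2 -> matches Pete
  - ticket 2 (Bad redirect): agent_id=3 -> matches Rosa
  - ticket 3 (Crash on save): agent_id=3 -> matches Rosa
  - ticket 4 (Login fails): agent_id=3 -> matches Rosa
  - ticket 5 (Null pointer): agent_id=1 -> matches Helen
  - ticket 6 (Broken link): agent_id=1 -> matches Helen
  - ticket 7 (Missing icon): agent_id=2 -> matches Pete
  - ticket 8 (Timeout error): agent_id=1 -> matches Helen
  - ticket 9 (Off by one): agent_id=NULL, no match -> kept with NULL
All 9 rows appear; 1 has NULL agent.

SQL:
SELECT a.title, b.name AS agent
FROM tickets a
LEFT JOIN agents b ON a.agent_id = b.id

Result:
title          | agent
---------------+------
Wrong timezone | Pete 
Bad redirect   | Rosa 
Crash on save  | Rosa 
Login fails    | Rosa 
Null pointer   | Helen
Broken link    | Helen
Missing icon   | Pete 
Timeout error  | Helen
Off by one     | NULL 
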